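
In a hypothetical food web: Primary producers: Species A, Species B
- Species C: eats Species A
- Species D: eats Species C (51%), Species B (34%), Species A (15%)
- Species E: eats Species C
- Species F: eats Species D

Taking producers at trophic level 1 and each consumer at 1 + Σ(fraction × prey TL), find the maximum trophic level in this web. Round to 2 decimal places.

3.51

Species C: 1 + 1 = 2
Species D: 1 + (0.51×2 + 0.34×1 + 0.15×1) = 2.51
Species E: 1 + 2 = 3
Species F: 1 + 2.51 = 3.51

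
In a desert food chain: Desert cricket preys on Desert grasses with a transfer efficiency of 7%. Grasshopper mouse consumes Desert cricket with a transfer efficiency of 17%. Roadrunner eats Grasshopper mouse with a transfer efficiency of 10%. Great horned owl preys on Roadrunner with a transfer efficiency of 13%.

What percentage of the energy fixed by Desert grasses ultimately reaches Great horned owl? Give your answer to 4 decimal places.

0.0155%

Product of link efficiencies: 0.07 × 0.17 × 0.1 × 0.13 = 0.0001547
As a percentage: 0.0001547 × 100 = 0.0155%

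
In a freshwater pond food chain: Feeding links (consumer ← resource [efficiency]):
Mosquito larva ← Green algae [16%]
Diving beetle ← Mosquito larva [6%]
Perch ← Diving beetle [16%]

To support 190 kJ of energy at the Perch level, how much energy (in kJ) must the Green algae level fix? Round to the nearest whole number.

123698 kJ

Cumulative transfer efficiency: 0.16 × 0.06 × 0.16 = 0.001536
Green algae energy = 190 / 0.001536 = 123698 kJ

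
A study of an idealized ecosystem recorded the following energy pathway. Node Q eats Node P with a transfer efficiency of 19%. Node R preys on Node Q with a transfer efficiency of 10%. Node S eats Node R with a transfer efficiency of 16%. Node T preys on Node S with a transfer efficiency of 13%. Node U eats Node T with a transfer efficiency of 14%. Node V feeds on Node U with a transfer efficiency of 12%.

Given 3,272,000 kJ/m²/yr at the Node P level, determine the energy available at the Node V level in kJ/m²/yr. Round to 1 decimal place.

Node Q: 3272000 × 0.19 = 621680 kJ/m²/yr
Node R: 621680 × 0.1 = 62168 kJ/m²/yr
Node S: 62168 × 0.16 = 9946.88 kJ/m²/yr
Node T: 9946.88 × 0.13 = 1293.0944 kJ/m²/yr
Node U: 1293.0944 × 0.14 = 181.033216 kJ/m²/yr
Node V: 181.033216 × 0.12 = 21.72398592 kJ/m²/yr

21.7 kJ/m²/yr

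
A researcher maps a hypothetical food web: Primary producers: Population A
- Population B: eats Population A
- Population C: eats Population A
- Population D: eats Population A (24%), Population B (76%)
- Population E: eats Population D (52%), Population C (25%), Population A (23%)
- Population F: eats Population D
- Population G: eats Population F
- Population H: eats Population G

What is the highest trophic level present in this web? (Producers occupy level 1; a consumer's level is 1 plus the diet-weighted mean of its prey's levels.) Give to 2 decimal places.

Population B: 1 + 1 = 2
Population C: 1 + 1 = 2
Population D: 1 + (0.24×1 + 0.76×2) = 2.76
Population E: 1 + (0.52×2.76 + 0.25×2 + 0.23×1) = 3.1652
Population F: 1 + 2.76 = 3.76
Population G: 1 + 3.76 = 4.76
Population H: 1 + 4.76 = 5.76

5.76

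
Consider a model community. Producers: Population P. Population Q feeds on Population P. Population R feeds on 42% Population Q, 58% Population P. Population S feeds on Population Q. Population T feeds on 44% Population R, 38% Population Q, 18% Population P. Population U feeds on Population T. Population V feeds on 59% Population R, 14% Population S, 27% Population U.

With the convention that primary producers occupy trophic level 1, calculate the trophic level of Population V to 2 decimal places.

3.93

Population Q: 1 + 1 = 2
Population R: 1 + (0.42×2 + 0.58×1) = 2.42
Population S: 1 + 2 = 3
Population T: 1 + (0.44×2.42 + 0.38×2 + 0.18×1) = 3.0048
Population U: 1 + 3.0048 = 4.0048
Population V: 1 + (0.59×2.42 + 0.14×3 + 0.27×4.0048) = 3.929096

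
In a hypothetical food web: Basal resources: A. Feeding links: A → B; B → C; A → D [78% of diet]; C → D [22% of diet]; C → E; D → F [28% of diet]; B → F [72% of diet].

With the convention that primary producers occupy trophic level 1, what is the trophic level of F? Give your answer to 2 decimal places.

3.12

B: 1 + 1 = 2
C: 1 + 2 = 3
D: 1 + (0.78×1 + 0.22×3) = 2.44
E: 1 + 3 = 4
F: 1 + (0.28×2.44 + 0.72×2) = 3.1232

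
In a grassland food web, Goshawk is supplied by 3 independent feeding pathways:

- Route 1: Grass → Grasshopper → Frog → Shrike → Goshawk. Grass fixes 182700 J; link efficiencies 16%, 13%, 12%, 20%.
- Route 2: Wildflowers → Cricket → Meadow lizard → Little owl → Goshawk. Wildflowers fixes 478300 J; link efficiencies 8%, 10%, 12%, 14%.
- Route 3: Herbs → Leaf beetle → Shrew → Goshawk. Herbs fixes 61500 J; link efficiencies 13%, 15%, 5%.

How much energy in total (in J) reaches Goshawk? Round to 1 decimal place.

215.4 J

Route 1: 182700 × 0.16 × 0.13 × 0.12 × 0.2 = 91.20384 J
Route 2: 478300 × 0.08 × 0.1 × 0.12 × 0.14 = 64.28352 J
Route 3: 61500 × 0.13 × 0.15 × 0.05 = 59.9625 J
Total at Goshawk: 91.20384 + 64.28352 + 59.9625 = 215.44986 J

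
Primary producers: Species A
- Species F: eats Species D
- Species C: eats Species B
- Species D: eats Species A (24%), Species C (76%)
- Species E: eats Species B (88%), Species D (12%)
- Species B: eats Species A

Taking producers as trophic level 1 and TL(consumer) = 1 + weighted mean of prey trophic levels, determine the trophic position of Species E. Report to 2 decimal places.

Species B: 1 + 1 = 2
Species C: 1 + 2 = 3
Species D: 1 + (0.24×1 + 0.76×3) = 3.52
Species E: 1 + (0.88×2 + 0.12×3.52) = 3.1824
Species F: 1 + 3.52 = 4.52

3.18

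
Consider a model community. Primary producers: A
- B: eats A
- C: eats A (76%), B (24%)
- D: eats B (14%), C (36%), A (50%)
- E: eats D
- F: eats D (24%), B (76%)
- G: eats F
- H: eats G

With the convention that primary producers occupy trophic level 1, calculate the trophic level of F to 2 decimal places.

3.14

B: 1 + 1 = 2
C: 1 + (0.76×1 + 0.24×2) = 2.24
D: 1 + (0.14×2 + 0.36×2.24 + 0.5×1) = 2.5864
E: 1 + 2.5864 = 3.5864
F: 1 + (0.24×2.5864 + 0.76×2) = 3.140736
G: 1 + 3.140736 = 4.140736
H: 1 + 4.140736 = 5.140736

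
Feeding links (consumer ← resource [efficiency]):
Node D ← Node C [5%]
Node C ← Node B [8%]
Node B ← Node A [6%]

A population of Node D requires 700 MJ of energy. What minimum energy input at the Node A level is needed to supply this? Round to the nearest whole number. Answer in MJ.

Cumulative transfer efficiency: 0.06 × 0.08 × 0.05 = 0.00024
Node A energy = 700 / 0.00024 = 2916667 MJ

2916667 MJ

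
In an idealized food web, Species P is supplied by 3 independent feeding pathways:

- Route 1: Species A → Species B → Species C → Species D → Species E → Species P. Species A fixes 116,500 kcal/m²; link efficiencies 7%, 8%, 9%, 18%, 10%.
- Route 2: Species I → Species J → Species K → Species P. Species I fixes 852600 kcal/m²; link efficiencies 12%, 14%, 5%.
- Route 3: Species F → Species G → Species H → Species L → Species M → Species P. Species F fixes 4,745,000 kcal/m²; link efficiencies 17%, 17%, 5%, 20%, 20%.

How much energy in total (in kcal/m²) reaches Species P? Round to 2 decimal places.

991.50 kcal/m²

Route 1: 116500 × 0.07 × 0.08 × 0.09 × 0.18 × 0.1 = 1.056888 kcal/m²
Route 2: 852600 × 0.12 × 0.14 × 0.05 = 716.184 kcal/m²
Route 3: 4745000 × 0.17 × 0.17 × 0.05 × 0.2 × 0.2 = 274.261 kcal/m²
Total at Species P: 1.056888 + 716.184 + 274.261 = 991.501888 kcal/m²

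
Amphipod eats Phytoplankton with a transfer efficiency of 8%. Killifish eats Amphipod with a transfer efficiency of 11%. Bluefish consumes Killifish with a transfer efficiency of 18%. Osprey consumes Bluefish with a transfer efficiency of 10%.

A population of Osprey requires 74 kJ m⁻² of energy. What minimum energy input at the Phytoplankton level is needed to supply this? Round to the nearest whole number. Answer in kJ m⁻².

467172 kJ m⁻²

Cumulative transfer efficiency: 0.08 × 0.11 × 0.18 × 0.1 = 0.0001584
Phytoplankton energy = 74 / 0.0001584 = 467172 kJ m⁻²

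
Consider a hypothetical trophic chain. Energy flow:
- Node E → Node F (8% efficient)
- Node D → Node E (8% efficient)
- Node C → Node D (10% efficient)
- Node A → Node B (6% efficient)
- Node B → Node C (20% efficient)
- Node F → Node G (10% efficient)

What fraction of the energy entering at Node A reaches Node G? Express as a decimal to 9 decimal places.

Product of link efficiencies: 0.06 × 0.2 × 0.1 × 0.08 × 0.08 × 0.1 = 0.000000768

0.000000768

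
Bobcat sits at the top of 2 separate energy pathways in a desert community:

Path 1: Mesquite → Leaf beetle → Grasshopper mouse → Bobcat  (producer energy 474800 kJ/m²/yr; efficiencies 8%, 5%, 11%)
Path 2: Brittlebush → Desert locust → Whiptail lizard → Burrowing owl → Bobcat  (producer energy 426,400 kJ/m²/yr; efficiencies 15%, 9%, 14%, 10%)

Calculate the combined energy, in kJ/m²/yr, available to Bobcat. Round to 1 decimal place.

Path 1: 474800 × 0.08 × 0.05 × 0.11 = 208.912 kJ/m²/yr
Path 2: 426400 × 0.15 × 0.09 × 0.14 × 0.1 = 80.5896 kJ/m²/yr
Total at Bobcat: 208.912 + 80.5896 = 289.5016 kJ/m²/yr

289.5 kJ/m²/yr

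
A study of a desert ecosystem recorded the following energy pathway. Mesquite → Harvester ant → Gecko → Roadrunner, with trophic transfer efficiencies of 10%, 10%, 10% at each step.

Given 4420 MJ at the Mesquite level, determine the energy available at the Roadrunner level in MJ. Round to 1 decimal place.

Harvester ant: 4420 × 0.1 = 442 MJ
Gecko: 442 × 0.1 = 44.2 MJ
Roadrunner: 44.2 × 0.1 = 4.42 MJ

4.4 MJ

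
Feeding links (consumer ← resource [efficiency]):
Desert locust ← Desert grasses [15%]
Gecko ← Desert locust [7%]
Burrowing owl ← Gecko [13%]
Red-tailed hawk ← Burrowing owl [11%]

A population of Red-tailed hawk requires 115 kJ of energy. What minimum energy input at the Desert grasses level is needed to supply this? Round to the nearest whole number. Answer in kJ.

Cumulative transfer efficiency: 0.15 × 0.07 × 0.13 × 0.11 = 0.00015015
Desert grasses energy = 115 / 0.00015015 = 765901 kJ

765901 kJ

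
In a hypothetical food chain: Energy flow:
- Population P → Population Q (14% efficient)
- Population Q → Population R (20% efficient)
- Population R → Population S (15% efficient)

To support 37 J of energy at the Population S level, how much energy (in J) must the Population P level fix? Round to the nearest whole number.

8810 J

Cumulative transfer efficiency: 0.14 × 0.2 × 0.15 = 0.0042
Population P energy = 37 / 0.0042 = 8810 J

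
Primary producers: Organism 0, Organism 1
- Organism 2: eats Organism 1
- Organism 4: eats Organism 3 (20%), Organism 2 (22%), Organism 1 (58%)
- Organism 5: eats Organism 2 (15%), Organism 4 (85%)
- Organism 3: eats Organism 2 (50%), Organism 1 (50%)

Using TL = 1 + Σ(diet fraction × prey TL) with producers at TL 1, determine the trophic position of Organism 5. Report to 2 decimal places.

3.44

Organism 2: 1 + 1 = 2
Organism 3: 1 + (0.5×2 + 0.5×1) = 2.5
Organism 4: 1 + (0.2×2.5 + 0.22×2 + 0.58×1) = 2.52
Organism 5: 1 + (0.15×2 + 0.85×2.52) = 3.442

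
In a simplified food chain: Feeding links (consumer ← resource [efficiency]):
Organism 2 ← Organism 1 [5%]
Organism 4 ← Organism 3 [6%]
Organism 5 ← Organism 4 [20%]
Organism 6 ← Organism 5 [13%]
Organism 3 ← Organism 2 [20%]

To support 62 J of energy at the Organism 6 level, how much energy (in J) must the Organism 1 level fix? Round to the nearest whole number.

Cumulative transfer efficiency: 0.05 × 0.2 × 0.06 × 0.2 × 0.13 = 0.0000156
Organism 1 energy = 62 / 0.0000156 = 3974359 J

3974359 J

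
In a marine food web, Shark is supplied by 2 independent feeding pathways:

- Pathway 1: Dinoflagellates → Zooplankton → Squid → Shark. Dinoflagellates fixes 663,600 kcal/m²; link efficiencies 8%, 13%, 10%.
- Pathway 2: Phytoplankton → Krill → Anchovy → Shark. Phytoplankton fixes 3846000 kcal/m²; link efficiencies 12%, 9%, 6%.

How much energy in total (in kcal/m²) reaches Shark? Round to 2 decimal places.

Pathway 1: 663600 × 0.08 × 0.13 × 0.1 = 690.144 kcal/m²
Pathway 2: 3846000 × 0.12 × 0.09 × 0.06 = 2492.208 kcal/m²
Total at Shark: 690.144 + 2492.208 = 3182.352 kcal/m²

3182.35 kcal/m²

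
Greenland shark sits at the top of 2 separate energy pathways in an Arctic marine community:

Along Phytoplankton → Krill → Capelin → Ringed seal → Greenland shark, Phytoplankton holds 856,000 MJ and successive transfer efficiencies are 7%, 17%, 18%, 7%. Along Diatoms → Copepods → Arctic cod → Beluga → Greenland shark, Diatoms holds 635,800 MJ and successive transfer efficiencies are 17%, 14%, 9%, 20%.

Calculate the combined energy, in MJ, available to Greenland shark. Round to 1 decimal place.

Via Phytoplankton: 856000 × 0.07 × 0.17 × 0.18 × 0.07 = 128.34864 MJ
Via Diatoms: 635800 × 0.17 × 0.14 × 0.09 × 0.2 = 272.37672 MJ
Total at Greenland shark: 128.34864 + 272.37672 = 400.72536 MJ

400.7 MJ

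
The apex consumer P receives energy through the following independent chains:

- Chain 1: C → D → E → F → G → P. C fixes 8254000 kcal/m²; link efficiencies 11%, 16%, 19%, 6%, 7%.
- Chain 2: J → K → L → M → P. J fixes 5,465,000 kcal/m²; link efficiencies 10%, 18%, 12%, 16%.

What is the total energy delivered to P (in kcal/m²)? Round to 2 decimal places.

2004.63 kcal/m²

Chain 1: 8254000 × 0.11 × 0.16 × 0.19 × 0.06 × 0.07 = 115.9257792 kcal/m²
Chain 2: 5465000 × 0.1 × 0.18 × 0.12 × 0.16 = 1888.704 kcal/m²
Total at P: 115.9257792 + 1888.704 = 2004.6297792 kcal/m²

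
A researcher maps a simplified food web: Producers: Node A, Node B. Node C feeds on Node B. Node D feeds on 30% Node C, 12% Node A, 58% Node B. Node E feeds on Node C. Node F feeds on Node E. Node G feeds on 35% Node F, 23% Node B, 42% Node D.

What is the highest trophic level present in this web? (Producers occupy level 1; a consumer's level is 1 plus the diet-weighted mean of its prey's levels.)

4

Node C: 1 + 1 = 2
Node D: 1 + (0.3×2 + 0.12×1 + 0.58×1) = 2.3
Node E: 1 + 2 = 3
Node F: 1 + 3 = 4
Node G: 1 + (0.35×4 + 0.23×1 + 0.42×2.3) = 3.596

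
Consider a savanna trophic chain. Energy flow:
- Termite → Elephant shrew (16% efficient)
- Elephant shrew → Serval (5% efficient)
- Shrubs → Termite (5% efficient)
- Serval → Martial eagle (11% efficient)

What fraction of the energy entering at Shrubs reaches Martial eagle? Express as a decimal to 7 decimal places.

0.0000440

Product of link efficiencies: 0.05 × 0.16 × 0.05 × 0.11 = 0.000044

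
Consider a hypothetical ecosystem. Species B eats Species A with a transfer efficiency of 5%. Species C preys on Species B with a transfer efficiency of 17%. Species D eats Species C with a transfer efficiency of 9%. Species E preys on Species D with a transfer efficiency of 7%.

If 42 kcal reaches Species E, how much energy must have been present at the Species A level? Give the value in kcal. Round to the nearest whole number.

784314 kcal

Cumulative transfer efficiency: 0.05 × 0.17 × 0.09 × 0.07 = 0.00005355
Species A energy = 42 / 0.00005355 = 784314 kcal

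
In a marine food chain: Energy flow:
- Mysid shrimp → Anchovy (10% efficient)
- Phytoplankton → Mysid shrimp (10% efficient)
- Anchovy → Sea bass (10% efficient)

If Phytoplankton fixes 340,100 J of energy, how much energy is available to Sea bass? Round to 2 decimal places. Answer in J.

Mysid shrimp: 340100 × 0.1 = 34010 J
Anchovy: 34010 × 0.1 = 3401 J
Sea bass: 3401 × 0.1 = 340.1 J

340.10 J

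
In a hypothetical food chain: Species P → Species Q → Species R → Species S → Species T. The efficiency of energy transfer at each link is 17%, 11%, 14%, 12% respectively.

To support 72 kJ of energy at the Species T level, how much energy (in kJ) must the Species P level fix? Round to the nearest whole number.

229183 kJ

Cumulative transfer efficiency: 0.17 × 0.11 × 0.14 × 0.12 = 0.00031416
Species P energy = 72 / 0.00031416 = 229183 kJ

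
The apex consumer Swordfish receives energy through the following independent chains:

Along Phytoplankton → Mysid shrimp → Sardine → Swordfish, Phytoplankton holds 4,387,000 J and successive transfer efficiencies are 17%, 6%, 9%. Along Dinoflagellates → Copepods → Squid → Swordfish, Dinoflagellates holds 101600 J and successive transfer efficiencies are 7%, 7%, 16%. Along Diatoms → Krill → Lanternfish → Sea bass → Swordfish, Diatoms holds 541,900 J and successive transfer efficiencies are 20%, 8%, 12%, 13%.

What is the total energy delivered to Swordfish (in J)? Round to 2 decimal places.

Via Phytoplankton: 4387000 × 0.17 × 0.06 × 0.09 = 4027.266 J
Via Dinoflagellates: 101600 × 0.07 × 0.07 × 0.16 = 79.6544 J
Via Diatoms: 541900 × 0.2 × 0.08 × 0.12 × 0.13 = 135.25824 J
Total at Swordfish: 4027.266 + 79.6544 + 135.25824 = 4242.17864 J

4242.18 J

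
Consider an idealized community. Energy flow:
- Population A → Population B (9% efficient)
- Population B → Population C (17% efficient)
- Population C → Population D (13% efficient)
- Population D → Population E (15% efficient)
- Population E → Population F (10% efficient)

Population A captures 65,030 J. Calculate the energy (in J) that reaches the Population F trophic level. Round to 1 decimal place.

Population B: 65030 × 0.09 = 5852.7 J
Population C: 5852.7 × 0.17 = 994.959 J
Population D: 994.959 × 0.13 = 129.34467 J
Population E: 129.34467 × 0.15 = 19.4017005 J
Population F: 19.4017005 × 0.1 = 1.94017005 J

1.9 J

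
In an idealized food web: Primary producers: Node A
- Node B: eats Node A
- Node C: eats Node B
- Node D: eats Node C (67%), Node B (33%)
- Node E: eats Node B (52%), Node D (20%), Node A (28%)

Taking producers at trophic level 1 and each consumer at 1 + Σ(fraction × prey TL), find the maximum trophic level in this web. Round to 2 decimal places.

3.67

Node B: 1 + 1 = 2
Node C: 1 + 2 = 3
Node D: 1 + (0.67×3 + 0.33×2) = 3.67
Node E: 1 + (0.52×2 + 0.2×3.67 + 0.28×1) = 3.054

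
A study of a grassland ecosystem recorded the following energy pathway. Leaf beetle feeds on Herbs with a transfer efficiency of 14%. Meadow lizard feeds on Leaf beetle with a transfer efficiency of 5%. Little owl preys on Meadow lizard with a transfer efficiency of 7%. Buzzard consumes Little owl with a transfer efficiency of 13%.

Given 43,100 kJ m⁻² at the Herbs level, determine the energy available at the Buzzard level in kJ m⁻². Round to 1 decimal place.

2.7 kJ m⁻²

Leaf beetle: 43100 × 0.14 = 6034 kJ m⁻²
Meadow lizard: 6034 × 0.05 = 301.7 kJ m⁻²
Little owl: 301.7 × 0.07 = 21.119 kJ m⁻²
Buzzard: 21.119 × 0.13 = 2.74547 kJ m⁻²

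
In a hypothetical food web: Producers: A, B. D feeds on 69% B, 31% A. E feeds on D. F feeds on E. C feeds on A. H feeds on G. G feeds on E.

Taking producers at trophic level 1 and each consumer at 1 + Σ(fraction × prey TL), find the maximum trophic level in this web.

C: 1 + 1 = 2
D: 1 + (0.69×1 + 0.31×1) = 2
E: 1 + 2 = 3
F: 1 + 3 = 4
G: 1 + 3 = 4
H: 1 + 4 = 5

5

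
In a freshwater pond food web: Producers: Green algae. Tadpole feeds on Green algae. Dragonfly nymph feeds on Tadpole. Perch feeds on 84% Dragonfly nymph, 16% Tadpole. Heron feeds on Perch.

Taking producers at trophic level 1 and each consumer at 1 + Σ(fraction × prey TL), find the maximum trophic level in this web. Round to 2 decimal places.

4.84

Tadpole: 1 + 1 = 2
Dragonfly nymph: 1 + 2 = 3
Perch: 1 + (0.84×3 + 0.16×2) = 3.84
Heron: 1 + 3.84 = 4.84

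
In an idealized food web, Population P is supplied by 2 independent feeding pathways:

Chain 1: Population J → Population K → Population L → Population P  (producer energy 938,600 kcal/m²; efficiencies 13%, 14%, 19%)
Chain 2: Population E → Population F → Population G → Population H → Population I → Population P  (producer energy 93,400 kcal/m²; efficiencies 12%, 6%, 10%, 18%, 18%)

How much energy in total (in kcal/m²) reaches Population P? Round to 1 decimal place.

3247.9 kcal/m²

Chain 1: 938600 × 0.13 × 0.14 × 0.19 = 3245.6788 kcal/m²
Chain 2: 93400 × 0.12 × 0.06 × 0.1 × 0.18 × 0.18 = 2.1788352 kcal/m²
Total at Population P: 3245.6788 + 2.1788352 = 3247.8576352 kcal/m²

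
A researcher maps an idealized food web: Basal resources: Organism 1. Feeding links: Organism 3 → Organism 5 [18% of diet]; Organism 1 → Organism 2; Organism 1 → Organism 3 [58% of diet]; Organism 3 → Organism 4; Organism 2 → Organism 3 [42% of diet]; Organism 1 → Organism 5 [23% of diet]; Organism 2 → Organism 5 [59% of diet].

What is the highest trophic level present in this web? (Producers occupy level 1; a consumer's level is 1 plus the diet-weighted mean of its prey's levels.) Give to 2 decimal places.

3.42

Organism 2: 1 + 1 = 2
Organism 3: 1 + (0.42×2 + 0.58×1) = 2.42
Organism 4: 1 + 2.42 = 3.42
Organism 5: 1 + (0.23×1 + 0.59×2 + 0.18×2.42) = 2.8456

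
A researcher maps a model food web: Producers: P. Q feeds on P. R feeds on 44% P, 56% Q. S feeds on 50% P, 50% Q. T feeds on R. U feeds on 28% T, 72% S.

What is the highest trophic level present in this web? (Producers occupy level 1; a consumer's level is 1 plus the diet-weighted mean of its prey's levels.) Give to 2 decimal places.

Q: 1 + 1 = 2
R: 1 + (0.44×1 + 0.56×2) = 2.56
S: 1 + (0.5×1 + 0.5×2) = 2.5
T: 1 + 2.56 = 3.56
U: 1 + (0.28×3.56 + 0.72×2.5) = 3.7968

3.80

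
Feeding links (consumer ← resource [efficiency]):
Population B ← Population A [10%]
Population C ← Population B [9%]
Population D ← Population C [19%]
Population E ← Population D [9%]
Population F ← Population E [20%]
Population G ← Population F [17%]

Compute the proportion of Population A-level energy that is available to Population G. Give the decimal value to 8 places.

Product of link efficiencies: 0.1 × 0.09 × 0.19 × 0.09 × 0.2 × 0.17 = 0.0000052326

0.00000523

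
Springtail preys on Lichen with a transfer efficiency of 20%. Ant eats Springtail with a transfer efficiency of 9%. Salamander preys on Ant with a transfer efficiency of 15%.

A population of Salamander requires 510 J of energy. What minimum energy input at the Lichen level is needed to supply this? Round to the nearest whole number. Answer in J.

Cumulative transfer efficiency: 0.2 × 0.09 × 0.15 = 0.0027
Lichen energy = 510 / 0.0027 = 188889 J

188889 J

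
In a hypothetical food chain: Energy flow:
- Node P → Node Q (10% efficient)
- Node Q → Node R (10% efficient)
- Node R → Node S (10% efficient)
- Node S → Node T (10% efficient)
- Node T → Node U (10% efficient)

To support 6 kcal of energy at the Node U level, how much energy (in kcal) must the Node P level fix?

Cumulative transfer efficiency: 0.1 × 0.1 × 0.1 × 0.1 × 0.1 = 0.00001
Node P energy = 6 / 0.00001 = 600000 kcal

600000 kcal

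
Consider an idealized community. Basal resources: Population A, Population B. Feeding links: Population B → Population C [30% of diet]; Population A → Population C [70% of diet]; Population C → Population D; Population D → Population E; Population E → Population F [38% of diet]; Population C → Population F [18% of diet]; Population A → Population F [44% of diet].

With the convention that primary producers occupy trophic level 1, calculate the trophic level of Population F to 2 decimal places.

3.32

Population C: 1 + (0.3×1 + 0.7×1) = 2
Population D: 1 + 2 = 3
Population E: 1 + 3 = 4
Population F: 1 + (0.38×4 + 0.18×2 + 0.44×1) = 3.32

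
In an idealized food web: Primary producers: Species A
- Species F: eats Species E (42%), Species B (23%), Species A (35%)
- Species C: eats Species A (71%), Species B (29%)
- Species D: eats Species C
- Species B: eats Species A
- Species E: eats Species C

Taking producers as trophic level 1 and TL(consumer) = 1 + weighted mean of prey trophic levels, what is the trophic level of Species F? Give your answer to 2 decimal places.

Species B: 1 + 1 = 2
Species C: 1 + (0.71×1 + 0.29×2) = 2.29
Species D: 1 + 2.29 = 3.29
Species E: 1 + 2.29 = 3.29
Species F: 1 + (0.42×3.29 + 0.23×2 + 0.35×1) = 3.1918

3.19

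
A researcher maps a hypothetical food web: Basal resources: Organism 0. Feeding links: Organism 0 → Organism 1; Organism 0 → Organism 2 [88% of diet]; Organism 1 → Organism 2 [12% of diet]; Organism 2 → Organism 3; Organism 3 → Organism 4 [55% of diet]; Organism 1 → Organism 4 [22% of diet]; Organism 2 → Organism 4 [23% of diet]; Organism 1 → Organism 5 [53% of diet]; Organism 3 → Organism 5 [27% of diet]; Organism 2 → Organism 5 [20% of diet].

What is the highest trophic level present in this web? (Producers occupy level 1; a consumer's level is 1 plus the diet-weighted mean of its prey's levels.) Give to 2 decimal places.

3.64

Organism 1: 1 + 1 = 2
Organism 2: 1 + (0.88×1 + 0.12×2) = 2.12
Organism 3: 1 + 2.12 = 3.12
Organism 4: 1 + (0.55×3.12 + 0.22×2 + 0.23×2.12) = 3.6436
Organism 5: 1 + (0.53×2 + 0.27×3.12 + 0.2×2.12) = 3.3264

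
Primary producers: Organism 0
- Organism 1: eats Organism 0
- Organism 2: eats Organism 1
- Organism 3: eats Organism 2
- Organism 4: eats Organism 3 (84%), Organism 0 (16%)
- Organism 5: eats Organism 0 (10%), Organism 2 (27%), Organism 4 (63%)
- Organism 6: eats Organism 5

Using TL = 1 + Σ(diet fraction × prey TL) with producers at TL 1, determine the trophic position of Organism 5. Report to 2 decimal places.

4.76

Organism 1: 1 + 1 = 2
Organism 2: 1 + 2 = 3
Organism 3: 1 + 3 = 4
Organism 4: 1 + (0.84×4 + 0.16×1) = 4.52
Organism 5: 1 + (0.1×1 + 0.27×3 + 0.63×4.52) = 4.7576
Organism 6: 1 + 4.7576 = 5.7576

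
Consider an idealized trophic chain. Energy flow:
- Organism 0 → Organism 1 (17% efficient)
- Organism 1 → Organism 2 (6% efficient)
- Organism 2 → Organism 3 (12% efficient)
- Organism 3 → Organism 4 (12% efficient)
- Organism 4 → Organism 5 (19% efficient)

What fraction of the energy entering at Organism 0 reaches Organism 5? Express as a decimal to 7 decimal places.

Product of link efficiencies: 0.17 × 0.06 × 0.12 × 0.12 × 0.19 = 0.0000279072

0.0000279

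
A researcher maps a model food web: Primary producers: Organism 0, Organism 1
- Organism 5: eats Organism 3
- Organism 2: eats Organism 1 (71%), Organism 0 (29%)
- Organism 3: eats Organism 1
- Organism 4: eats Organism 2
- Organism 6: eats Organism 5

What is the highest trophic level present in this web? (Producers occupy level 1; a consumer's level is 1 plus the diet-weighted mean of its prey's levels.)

Organism 2: 1 + (0.71×1 + 0.29×1) = 2
Organism 3: 1 + 1 = 2
Organism 4: 1 + 2 = 3
Organism 5: 1 + 2 = 3
Organism 6: 1 + 3 = 4

4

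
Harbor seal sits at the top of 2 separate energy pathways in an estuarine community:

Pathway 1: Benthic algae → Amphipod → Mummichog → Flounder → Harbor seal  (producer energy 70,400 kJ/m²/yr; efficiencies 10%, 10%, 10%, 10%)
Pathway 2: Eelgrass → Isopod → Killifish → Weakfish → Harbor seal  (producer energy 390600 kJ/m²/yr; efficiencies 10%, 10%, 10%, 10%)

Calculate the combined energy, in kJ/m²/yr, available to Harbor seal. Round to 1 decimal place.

Pathway 1: 70400 × 0.1 × 0.1 × 0.1 × 0.1 = 7.04 kJ/m²/yr
Pathway 2: 390600 × 0.1 × 0.1 × 0.1 × 0.1 = 39.06 kJ/m²/yr
Total at Harbor seal: 7.04 + 39.06 = 46.1 kJ/m²/yr

46.1 kJ/m²/yr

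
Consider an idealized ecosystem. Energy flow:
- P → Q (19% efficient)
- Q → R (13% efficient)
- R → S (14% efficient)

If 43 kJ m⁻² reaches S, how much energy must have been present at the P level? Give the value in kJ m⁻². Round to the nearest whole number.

Cumulative transfer efficiency: 0.19 × 0.13 × 0.14 = 0.003458
P energy = 43 / 0.003458 = 12435 kJ m⁻²

12435 kJ m⁻²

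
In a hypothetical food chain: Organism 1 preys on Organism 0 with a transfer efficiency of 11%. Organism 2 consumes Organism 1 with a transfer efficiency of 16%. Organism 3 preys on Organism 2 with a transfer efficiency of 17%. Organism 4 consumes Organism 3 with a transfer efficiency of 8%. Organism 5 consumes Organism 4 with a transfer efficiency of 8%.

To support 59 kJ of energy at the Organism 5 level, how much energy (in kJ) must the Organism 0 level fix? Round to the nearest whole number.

3081133 kJ

Cumulative transfer efficiency: 0.11 × 0.16 × 0.17 × 0.08 × 0.08 = 0.0000191488
Organism 0 energy = 59 / 0.0000191488 = 3081133 kJ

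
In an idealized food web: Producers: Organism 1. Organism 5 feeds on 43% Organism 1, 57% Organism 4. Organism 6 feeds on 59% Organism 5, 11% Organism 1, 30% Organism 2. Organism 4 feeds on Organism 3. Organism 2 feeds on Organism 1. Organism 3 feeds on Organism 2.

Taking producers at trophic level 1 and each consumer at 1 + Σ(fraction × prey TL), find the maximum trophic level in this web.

4

Organism 2: 1 + 1 = 2
Organism 3: 1 + 2 = 3
Organism 4: 1 + 3 = 4
Organism 5: 1 + (0.43×1 + 0.57×4) = 3.71
Organism 6: 1 + (0.59×3.71 + 0.11×1 + 0.3×2) = 3.8989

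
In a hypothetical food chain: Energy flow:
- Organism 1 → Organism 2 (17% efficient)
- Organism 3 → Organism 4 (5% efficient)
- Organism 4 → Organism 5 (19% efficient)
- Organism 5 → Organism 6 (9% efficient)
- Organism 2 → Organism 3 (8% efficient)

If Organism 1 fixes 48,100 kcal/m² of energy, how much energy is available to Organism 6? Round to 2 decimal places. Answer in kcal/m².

Organism 2: 48100 × 0.17 = 8177 kcal/m²
Organism 3: 8177 × 0.08 = 654.16 kcal/m²
Organism 4: 654.16 × 0.05 = 32.708 kcal/m²
Organism 5: 32.708 × 0.19 = 6.21452 kcal/m²
Organism 6: 6.21452 × 0.09 = 0.5593068 kcal/m²

0.56 kcal/m²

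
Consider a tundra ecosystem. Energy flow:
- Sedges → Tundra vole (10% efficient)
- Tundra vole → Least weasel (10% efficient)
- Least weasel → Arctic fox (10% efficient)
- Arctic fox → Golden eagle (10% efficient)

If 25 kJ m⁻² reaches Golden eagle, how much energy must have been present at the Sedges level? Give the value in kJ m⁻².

Cumulative transfer efficiency: 0.1 × 0.1 × 0.1 × 0.1 = 0.0001
Sedges energy = 25 / 0.0001 = 250000 kJ m⁻²

250000 kJ m⁻²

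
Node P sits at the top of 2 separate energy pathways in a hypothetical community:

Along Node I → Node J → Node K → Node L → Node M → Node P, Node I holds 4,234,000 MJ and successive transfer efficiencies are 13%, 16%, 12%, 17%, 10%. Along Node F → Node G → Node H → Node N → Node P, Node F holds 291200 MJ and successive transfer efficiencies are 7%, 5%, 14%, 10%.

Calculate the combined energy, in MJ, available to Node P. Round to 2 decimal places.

193.93 MJ

Via Node I: 4234000 × 0.13 × 0.16 × 0.12 × 0.17 × 0.1 = 179.657088 MJ
Via Node F: 291200 × 0.07 × 0.05 × 0.14 × 0.1 = 14.2688 MJ
Total at Node P: 179.657088 + 14.2688 = 193.925888 MJ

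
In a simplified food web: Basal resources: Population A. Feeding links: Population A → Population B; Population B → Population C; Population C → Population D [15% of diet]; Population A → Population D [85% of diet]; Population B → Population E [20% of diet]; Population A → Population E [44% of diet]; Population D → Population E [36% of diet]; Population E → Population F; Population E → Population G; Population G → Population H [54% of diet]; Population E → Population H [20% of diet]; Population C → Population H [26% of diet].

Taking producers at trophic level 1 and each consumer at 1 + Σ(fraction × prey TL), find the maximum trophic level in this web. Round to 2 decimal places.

Population B: 1 + 1 = 2
Population C: 1 + 2 = 3
Population D: 1 + (0.15×3 + 0.85×1) = 2.3
Population E: 1 + (0.2×2 + 0.44×1 + 0.36×2.3) = 2.668
Population F: 1 + 2.668 = 3.668
Population G: 1 + 2.668 = 3.668
Population H: 1 + (0.54×3.668 + 0.2×2.668 + 0.26×3) = 4.29432

4.29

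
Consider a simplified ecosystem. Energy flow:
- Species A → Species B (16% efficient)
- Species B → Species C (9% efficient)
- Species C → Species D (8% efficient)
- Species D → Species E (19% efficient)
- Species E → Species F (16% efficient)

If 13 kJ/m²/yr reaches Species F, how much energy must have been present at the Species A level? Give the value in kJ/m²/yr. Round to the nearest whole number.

371208 kJ/m²/yr

Cumulative transfer efficiency: 0.16 × 0.09 × 0.08 × 0.19 × 0.16 = 0.0000350208
Species A energy = 13 / 0.0000350208 = 371208 kJ/m²/yr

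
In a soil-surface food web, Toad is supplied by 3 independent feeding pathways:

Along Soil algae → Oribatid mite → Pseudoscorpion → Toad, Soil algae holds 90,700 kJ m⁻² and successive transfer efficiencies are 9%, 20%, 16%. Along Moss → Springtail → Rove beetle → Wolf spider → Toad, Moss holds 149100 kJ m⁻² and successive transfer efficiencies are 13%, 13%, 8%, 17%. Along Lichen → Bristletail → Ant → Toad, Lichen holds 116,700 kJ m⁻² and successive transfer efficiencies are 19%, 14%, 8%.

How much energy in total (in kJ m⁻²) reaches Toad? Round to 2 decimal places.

543.82 kJ m⁻²

Via Soil algae: 90700 × 0.09 × 0.2 × 0.16 = 261.216 kJ m⁻²
Via Moss: 149100 × 0.13 × 0.13 × 0.08 × 0.17 = 34.269144 kJ m⁻²
Via Lichen: 116700 × 0.19 × 0.14 × 0.08 = 248.3376 kJ m⁻²
Total at Toad: 261.216 + 34.269144 + 248.3376 = 543.822744 kJ m⁻²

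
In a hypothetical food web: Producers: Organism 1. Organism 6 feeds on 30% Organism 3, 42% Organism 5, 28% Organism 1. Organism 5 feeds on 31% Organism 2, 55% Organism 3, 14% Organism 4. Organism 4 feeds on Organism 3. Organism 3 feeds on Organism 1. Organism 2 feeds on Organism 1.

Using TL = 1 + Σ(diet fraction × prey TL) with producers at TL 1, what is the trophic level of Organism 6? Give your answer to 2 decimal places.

3.20

Organism 2: 1 + 1 = 2
Organism 3: 1 + 1 = 2
Organism 4: 1 + 2 = 3
Organism 5: 1 + (0.31×2 + 0.55×2 + 0.14×3) = 3.14
Organism 6: 1 + (0.3×2 + 0.42×3.14 + 0.28×1) = 3.1988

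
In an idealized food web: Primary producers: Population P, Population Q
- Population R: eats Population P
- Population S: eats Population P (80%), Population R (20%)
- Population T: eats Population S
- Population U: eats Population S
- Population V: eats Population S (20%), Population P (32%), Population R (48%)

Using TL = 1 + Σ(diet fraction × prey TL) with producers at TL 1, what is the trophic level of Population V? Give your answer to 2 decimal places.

2.72

Population R: 1 + 1 = 2
Population S: 1 + (0.8×1 + 0.2×2) = 2.2
Population T: 1 + 2.2 = 3.2
Population U: 1 + 2.2 = 3.2
Population V: 1 + (0.2×2.2 + 0.32×1 + 0.48×2) = 2.72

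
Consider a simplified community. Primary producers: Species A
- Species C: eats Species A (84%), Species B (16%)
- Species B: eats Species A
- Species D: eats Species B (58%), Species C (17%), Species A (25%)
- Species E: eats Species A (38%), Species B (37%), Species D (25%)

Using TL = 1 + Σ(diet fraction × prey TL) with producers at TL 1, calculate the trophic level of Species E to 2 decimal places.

2.81

Species B: 1 + 1 = 2
Species C: 1 + (0.84×1 + 0.16×2) = 2.16
Species D: 1 + (0.58×2 + 0.17×2.16 + 0.25×1) = 2.7772
Species E: 1 + (0.38×1 + 0.37×2 + 0.25×2.7772) = 2.8143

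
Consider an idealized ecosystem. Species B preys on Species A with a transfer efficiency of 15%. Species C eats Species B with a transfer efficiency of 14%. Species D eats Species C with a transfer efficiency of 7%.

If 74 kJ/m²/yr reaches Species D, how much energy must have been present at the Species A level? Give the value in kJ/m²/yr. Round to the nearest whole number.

50340 kJ/m²/yr

Cumulative transfer efficiency: 0.15 × 0.14 × 0.07 = 0.00147
Species A energy = 74 / 0.00147 = 50340 kJ/m²/yr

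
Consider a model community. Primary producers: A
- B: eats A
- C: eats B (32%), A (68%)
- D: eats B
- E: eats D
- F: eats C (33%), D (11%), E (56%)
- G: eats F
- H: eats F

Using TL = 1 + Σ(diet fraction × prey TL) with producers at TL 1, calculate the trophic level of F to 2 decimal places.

B: 1 + 1 = 2
C: 1 + (0.32×2 + 0.68×1) = 2.32
D: 1 + 2 = 3
E: 1 + 3 = 4
F: 1 + (0.33×2.32 + 0.11×3 + 0.56×4) = 4.3356
G: 1 + 4.3356 = 5.3356
H: 1 + 4.3356 = 5.3356

4.34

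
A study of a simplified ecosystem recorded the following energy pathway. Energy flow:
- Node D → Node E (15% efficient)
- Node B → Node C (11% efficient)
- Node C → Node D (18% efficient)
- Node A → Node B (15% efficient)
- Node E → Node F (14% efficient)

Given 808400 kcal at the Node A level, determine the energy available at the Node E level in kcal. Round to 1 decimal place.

Node B: 808400 × 0.15 = 121260 kcal
Node C: 121260 × 0.11 = 13338.6 kcal
Node D: 13338.6 × 0.18 = 2400.948 kcal
Node E: 2400.948 × 0.15 = 360.1422 kcal

360.1 kcal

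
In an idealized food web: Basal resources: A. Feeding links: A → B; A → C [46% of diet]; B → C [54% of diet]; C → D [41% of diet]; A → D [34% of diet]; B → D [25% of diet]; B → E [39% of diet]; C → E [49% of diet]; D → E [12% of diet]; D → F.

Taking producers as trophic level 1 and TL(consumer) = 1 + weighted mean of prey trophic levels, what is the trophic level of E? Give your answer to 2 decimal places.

B: 1 + 1 = 2
C: 1 + (0.46×1 + 0.54×2) = 2.54
D: 1 + (0.41×2.54 + 0.34×1 + 0.25×2) = 2.8814
E: 1 + (0.39×2 + 0.49×2.54 + 0.12×2.8814) = 3.370368
F: 1 + 2.8814 = 3.8814

3.37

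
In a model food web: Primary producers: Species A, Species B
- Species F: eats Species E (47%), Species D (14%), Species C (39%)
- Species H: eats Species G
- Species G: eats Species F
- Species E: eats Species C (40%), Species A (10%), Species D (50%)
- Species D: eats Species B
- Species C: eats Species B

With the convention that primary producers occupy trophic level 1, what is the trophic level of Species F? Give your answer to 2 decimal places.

3.42

Species C: 1 + 1 = 2
Species D: 1 + 1 = 2
Species E: 1 + (0.4×2 + 0.1×1 + 0.5×2) = 2.9
Species F: 1 + (0.47×2.9 + 0.14×2 + 0.39×2) = 3.423
Species G: 1 + 3.423 = 4.423
Species H: 1 + 4.423 = 5.423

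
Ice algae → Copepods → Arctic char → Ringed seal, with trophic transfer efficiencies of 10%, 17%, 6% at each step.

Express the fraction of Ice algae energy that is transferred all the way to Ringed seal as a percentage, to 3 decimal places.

Product of link efficiencies: 0.1 × 0.17 × 0.06 = 0.00102
As a percentage: 0.00102 × 100 = 0.102%

0.102%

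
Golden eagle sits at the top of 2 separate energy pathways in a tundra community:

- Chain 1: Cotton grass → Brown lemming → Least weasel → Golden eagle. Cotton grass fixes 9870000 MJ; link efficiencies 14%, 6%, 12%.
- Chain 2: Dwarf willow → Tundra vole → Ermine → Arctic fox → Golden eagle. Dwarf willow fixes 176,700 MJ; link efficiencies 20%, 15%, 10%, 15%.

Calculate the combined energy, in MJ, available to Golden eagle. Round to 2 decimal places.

Chain 1: 9870000 × 0.14 × 0.06 × 0.12 = 9948.96 MJ
Chain 2: 176700 × 0.2 × 0.15 × 0.1 × 0.15 = 79.515 MJ
Total at Golden eagle: 9948.96 + 79.515 = 10028.475 MJ

10028.48 MJ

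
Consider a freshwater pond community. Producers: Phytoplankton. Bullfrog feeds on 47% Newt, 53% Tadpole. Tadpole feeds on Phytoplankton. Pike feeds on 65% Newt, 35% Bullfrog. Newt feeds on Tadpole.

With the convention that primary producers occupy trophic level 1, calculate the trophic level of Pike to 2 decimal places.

Tadpole: 1 + 1 = 2
Newt: 1 + 2 = 3
Bullfrog: 1 + (0.47×3 + 0.53×2) = 3.47
Pike: 1 + (0.65×3 + 0.35×3.47) = 4.1645

4.16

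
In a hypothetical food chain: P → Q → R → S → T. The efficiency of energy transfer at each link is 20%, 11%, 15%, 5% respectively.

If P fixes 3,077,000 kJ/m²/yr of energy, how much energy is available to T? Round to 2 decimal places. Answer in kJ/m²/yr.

Q: 3077000 × 0.2 = 615400 kJ/m²/yr
R: 615400 × 0.11 = 67694 kJ/m²/yr
S: 67694 × 0.15 = 10154.1 kJ/m²/yr
T: 10154.1 × 0.05 = 507.705 kJ/m²/yr

507.71 kJ/m²/yr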